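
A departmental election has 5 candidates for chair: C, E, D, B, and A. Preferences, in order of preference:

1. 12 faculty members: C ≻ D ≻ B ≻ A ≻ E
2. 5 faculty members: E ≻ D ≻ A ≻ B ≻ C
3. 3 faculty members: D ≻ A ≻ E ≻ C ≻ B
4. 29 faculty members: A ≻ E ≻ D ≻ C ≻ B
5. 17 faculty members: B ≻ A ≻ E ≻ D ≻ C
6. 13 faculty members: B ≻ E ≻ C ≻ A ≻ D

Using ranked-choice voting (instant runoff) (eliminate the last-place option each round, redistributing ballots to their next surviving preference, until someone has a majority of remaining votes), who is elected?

B

Round 1: C 12, E 5, D 3, B 30, A 29. Eliminate D.
Round 2: C 12, E 5, B 30, A 32. Eliminate E.
Round 3: C 12, B 30, A 37. Eliminate C.
Round 4: B 42, A 37. B has a majority.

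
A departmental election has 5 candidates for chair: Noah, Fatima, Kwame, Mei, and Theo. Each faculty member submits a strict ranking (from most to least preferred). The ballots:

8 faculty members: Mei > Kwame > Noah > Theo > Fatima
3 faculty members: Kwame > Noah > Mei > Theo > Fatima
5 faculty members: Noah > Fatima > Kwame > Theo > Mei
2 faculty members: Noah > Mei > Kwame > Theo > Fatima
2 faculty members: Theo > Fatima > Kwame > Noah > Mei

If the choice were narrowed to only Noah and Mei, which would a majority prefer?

Voters preferring Noah to Mei: 12; preferring Mei to Noah: 8.
Noah wins the head-to-head.

Noah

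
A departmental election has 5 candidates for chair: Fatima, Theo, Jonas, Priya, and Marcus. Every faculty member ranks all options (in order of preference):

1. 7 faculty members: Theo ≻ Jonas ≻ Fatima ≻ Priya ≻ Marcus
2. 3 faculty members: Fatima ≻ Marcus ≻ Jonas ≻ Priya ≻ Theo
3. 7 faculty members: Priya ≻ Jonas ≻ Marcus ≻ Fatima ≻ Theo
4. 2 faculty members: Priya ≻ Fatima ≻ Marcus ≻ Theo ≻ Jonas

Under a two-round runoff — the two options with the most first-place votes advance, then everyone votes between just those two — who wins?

Round 1 first-place votes: Fatima 3, Theo 7, Jonas 0, Priya 9, Marcus 0.
Priya and Theo advance.
Runoff: Priya is preferred to Theo by 12 voters; Theo by 7.
Priya wins the runoff.

Priya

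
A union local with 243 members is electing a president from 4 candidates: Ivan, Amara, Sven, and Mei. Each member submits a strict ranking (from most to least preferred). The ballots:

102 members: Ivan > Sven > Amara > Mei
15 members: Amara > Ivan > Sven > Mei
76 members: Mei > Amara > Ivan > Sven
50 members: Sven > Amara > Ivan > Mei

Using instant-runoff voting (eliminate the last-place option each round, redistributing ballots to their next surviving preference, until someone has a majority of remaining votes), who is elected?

Ivan

Round 1: Ivan 102, Amara 15, Sven 50, Mei 76. Eliminate Amara.
Round 2: Ivan 117, Sven 50, Mei 76. Eliminate Sven.
Round 3: Ivan 167, Mei 76. Ivan has a majority.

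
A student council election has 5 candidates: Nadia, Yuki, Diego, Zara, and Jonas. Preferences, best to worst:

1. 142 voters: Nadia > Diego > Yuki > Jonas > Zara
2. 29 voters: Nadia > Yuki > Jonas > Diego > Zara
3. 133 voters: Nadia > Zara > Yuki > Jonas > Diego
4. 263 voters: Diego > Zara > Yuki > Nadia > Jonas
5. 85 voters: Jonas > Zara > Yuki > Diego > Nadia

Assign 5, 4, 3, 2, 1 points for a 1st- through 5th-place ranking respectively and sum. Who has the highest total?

Diego

Nadia: 142·5 + 29·5 + 133·5 + 263·2 + 85·1 = 2131
Yuki: 142·3 + 29·4 + 133·3 + 263·3 + 85·3 = 1985
Diego: 142·4 + 29·2 + 133·1 + 263·5 + 85·2 = 2244
Zara: 142·1 + 29·1 + 133·4 + 263·4 + 85·4 = 2095
Jonas: 142·2 + 29·3 + 133·2 + 263·1 + 85·5 = 1325
Diego has the highest Borda score (2244).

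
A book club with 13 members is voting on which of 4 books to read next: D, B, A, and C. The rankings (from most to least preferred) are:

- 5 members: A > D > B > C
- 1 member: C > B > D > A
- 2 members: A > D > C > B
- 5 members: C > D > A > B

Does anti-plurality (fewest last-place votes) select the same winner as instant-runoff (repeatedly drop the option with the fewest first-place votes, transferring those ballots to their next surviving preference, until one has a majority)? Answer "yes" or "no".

no

Anti-plurality — last-place votes: D 0, B 7, A 1, C 5. Winner: D.
Instant-runoff — R1 D 0, B 0, A 7, C 6 (A winner). Winner: A.
The two methods disagree.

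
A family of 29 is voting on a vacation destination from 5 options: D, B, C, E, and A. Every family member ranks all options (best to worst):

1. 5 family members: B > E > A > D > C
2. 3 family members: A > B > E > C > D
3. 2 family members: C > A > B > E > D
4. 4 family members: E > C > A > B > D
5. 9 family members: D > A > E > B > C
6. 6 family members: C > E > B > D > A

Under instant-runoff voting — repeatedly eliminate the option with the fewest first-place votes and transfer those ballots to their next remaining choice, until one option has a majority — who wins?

Round 1: D 9, B 5, C 8, E 4, A 3. Eliminate A.
Round 2: D 9, B 8, C 8, E 4. Eliminate E.
Round 3: D 9, B 8, C 12. Eliminate B.
Round 4: D 14, C 15. C has a majority.

C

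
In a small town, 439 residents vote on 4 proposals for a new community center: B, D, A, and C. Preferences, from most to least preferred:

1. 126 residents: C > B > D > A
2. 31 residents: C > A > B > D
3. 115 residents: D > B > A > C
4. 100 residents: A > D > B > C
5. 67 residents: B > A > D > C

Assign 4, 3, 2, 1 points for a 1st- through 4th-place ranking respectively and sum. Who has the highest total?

B: 126·3 + 31·2 + 115·3 + 100·2 + 67·4 = 1253
D: 126·2 + 31·1 + 115·4 + 100·3 + 67·2 = 1177
A: 126·1 + 31·3 + 115·2 + 100·4 + 67·3 = 1050
C: 126·4 + 31·4 + 115·1 + 100·1 + 67·1 = 910
B has the highest Borda score (1253).

B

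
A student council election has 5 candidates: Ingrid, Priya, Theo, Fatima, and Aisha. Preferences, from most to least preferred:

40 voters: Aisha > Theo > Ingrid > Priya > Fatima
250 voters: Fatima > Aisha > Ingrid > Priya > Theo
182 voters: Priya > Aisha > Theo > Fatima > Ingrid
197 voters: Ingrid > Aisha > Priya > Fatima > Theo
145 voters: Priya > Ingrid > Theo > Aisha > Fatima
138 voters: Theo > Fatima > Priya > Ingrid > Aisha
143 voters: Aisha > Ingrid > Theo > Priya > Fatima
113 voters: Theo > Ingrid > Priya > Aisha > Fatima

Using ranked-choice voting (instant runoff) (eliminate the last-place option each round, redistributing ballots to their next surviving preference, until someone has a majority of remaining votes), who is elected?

Ingrid

Round 1: Ingrid 197, Priya 327, Theo 251, Fatima 250, Aisha 183. Eliminate Aisha.
Round 2: Ingrid 340, Priya 327, Theo 291, Fatima 250. Eliminate Fatima.
Round 3: Ingrid 590, Priya 327, Theo 291. Eliminate Theo.
Round 4: Ingrid 743, Priya 465. Ingrid has a majority.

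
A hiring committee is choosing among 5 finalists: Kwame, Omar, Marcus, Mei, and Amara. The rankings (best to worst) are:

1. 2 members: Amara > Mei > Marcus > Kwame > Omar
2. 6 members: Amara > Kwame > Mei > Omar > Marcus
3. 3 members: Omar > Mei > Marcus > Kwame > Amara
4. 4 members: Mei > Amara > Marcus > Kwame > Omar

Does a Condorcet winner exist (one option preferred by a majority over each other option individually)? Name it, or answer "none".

Amara

Amara vs Kwame: 12–3 for Amara.
Amara vs Omar: 12–3 for Amara.
Amara vs Marcus: 12–3 for Amara.
Amara vs Mei: 8–7 for Amara.
Amara beats every other option head-to-head.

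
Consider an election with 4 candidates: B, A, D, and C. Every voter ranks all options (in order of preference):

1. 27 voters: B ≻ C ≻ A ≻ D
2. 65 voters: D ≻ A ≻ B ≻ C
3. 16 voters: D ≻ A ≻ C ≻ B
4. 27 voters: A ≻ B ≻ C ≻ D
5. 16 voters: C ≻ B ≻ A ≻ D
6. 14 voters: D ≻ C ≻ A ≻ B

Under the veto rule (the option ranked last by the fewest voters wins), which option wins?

Last-place votes: B 30, A 0, D 70, C 65.
A is ranked last by the fewest voters, so A wins.

A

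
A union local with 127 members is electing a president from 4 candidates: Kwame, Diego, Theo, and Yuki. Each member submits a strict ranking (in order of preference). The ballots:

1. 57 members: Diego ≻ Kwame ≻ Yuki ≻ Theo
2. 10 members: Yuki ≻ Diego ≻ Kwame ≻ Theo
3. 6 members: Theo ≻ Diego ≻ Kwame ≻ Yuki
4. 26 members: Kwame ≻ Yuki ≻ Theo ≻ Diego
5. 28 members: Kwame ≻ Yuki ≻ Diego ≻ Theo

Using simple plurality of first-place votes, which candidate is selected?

Diego

First-place votes: Kwame 54, Diego 57, Theo 6, Yuki 10.
Diego has the most first-place votes.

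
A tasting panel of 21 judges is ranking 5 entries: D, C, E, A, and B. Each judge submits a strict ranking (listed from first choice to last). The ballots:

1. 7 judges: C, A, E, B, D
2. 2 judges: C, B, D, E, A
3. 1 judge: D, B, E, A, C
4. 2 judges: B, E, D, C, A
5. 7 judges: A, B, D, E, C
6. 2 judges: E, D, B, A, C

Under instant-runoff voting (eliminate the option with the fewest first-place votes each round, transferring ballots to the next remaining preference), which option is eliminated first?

Round 1: D 1, C 9, E 2, A 7, B 2. Eliminate D.

D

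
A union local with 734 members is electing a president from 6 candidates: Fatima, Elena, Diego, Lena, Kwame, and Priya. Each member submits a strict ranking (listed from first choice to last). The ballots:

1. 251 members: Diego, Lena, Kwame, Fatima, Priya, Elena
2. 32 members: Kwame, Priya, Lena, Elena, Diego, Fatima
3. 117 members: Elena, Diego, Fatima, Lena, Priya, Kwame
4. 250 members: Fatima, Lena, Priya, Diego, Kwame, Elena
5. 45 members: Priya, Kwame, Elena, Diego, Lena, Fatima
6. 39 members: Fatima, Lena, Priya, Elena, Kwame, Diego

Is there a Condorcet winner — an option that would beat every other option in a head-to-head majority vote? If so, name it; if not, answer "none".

Diego vs Fatima: 445–289 for Diego.
Diego vs Elena: 501–233 for Diego.
Diego vs Lena: 413–321 for Diego.
Diego vs Kwame: 618–116 for Diego.
Diego vs Priya: 368–366 for Diego.
Diego beats every other option head-to-head.

Diego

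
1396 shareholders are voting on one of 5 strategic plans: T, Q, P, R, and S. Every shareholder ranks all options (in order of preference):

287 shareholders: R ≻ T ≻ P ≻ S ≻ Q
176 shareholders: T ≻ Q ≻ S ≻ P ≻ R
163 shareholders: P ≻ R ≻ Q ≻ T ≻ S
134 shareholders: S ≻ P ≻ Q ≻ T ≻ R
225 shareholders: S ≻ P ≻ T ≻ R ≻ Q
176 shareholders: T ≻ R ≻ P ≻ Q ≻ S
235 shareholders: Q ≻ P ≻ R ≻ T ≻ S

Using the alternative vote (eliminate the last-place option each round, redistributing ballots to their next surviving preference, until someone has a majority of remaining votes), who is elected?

Round 1: T 352, Q 235, P 163, R 287, S 359. Eliminate P.
Round 2: T 352, Q 235, R 450, S 359. Eliminate Q.
Round 3: T 352, R 685, S 359. Eliminate T.
Round 4: R 861, S 535. R has a majority.

R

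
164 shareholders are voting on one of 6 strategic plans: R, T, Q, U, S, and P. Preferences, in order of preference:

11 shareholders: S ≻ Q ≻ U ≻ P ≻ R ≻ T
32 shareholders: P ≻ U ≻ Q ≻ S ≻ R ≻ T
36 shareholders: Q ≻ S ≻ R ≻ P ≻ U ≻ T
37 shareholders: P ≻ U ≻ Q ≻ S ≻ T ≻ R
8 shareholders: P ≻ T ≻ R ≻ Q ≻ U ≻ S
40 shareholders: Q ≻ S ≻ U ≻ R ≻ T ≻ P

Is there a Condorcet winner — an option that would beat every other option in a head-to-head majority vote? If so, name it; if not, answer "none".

Q

Q vs R: 156–8 for Q.
Q vs T: 156–8 for Q.
Q vs U: 95–69 for Q.
Q vs S: 153–11 for Q.
Q vs P: 87–77 for Q.
Q beats every other option head-to-head.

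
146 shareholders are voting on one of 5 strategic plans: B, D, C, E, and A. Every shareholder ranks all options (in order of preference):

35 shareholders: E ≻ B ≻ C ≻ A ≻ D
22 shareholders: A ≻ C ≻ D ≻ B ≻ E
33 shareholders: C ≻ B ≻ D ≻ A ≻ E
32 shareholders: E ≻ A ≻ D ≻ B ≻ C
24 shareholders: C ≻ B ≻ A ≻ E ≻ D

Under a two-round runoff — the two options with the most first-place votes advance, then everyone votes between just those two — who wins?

Round 1 first-place votes: B 0, D 0, C 57, E 67, A 22.
E and C advance.
Runoff: E is preferred to C by 67 voters; C by 79.
C wins the runoff.

C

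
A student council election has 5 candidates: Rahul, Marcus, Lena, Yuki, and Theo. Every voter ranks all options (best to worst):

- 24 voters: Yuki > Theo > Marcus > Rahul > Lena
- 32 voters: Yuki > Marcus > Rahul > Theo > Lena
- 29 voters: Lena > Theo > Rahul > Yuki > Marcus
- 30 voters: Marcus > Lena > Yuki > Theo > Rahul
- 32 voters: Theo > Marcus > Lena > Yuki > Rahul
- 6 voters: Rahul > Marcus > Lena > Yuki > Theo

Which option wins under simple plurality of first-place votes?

First-place votes: Rahul 6, Marcus 30, Lena 29, Yuki 56, Theo 32.
Yuki has the most first-place votes.

Yuki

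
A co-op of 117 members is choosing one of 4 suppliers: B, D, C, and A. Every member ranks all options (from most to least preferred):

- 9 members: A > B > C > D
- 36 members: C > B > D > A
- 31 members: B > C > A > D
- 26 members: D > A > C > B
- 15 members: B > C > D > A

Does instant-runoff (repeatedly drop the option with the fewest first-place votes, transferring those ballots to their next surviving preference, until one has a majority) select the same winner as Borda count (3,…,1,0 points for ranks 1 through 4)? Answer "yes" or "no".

Instant-runoff — R1 B 46, D 26, C 36, A 9 (A out); R2 B 55, D 26, C 36 (D out); R3 B 55, C 62 (C winner). Winner: C.
Borda — scores: B 228, D 129, C 235, A 110. Winner: C.
The two methods agree.

yes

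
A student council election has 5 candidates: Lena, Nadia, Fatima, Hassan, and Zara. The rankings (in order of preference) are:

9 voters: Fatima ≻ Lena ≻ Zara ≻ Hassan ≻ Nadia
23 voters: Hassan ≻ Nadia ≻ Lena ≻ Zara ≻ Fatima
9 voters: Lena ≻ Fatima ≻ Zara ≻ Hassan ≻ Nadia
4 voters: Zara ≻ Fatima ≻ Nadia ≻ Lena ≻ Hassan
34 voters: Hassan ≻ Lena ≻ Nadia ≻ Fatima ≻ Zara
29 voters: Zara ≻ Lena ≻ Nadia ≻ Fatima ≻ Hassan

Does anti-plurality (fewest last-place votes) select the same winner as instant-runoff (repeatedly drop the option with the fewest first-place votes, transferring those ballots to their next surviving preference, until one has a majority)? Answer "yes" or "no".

no

Anti-plurality — last-place votes: Lena 0, Nadia 18, Fatima 23, Hassan 33, Zara 34. Winner: Lena.
Instant-runoff — R1 Lena 9, Nadia 0, Fatima 9, Hassan 57, Zara 33 (Hassan winner). Winner: Hassan.
The two methods disagree.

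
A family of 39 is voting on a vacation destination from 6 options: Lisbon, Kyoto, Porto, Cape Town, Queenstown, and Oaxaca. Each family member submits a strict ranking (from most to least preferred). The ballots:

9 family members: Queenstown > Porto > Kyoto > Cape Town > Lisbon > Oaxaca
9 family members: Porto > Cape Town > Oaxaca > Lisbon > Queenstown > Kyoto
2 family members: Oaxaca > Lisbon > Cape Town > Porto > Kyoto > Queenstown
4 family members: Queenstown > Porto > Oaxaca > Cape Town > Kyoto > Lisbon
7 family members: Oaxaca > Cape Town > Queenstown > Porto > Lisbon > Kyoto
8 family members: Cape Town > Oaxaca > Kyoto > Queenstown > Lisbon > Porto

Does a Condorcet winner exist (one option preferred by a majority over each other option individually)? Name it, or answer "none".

none

Checking pairwise contests:
Kyoto beats Lisbon 21–18.
Porto beats Kyoto 31–8.
Queenstown beats Porto 28–11.
Porto beats Cape Town 22–17.
Cape Town beats Queenstown 26–13.
Porto beats Oaxaca 22–17.
Every option loses at least one head-to-head, so there is no Condorcet winner.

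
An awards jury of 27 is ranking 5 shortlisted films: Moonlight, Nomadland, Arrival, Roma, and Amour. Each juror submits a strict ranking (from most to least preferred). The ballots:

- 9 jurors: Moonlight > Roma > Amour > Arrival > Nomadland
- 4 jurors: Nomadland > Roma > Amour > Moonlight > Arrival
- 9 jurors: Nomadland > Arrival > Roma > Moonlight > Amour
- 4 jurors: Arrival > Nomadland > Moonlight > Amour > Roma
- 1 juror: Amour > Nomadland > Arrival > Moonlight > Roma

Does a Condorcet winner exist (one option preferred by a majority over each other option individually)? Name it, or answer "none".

Nomadland

Nomadland vs Moonlight: 18–9 for Nomadland.
Nomadland vs Arrival: 14–13 for Nomadland.
Nomadland vs Roma: 18–9 for Nomadland.
Nomadland vs Amour: 17–10 for Nomadland.
Nomadland beats every other option head-to-head.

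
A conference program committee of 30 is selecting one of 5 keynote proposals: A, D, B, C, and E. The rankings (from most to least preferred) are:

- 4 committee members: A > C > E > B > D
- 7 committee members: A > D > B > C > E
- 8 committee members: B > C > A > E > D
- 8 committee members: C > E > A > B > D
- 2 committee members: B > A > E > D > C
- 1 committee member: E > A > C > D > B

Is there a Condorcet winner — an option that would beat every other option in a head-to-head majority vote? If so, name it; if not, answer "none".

Checking pairwise contests:
C beats A 16–14.
A beats D 30–0.
A beats B 20–10.
B beats C 17–13.
A beats E 21–9.
Every option loses at least one head-to-head, so there is no Condorcet winner.

none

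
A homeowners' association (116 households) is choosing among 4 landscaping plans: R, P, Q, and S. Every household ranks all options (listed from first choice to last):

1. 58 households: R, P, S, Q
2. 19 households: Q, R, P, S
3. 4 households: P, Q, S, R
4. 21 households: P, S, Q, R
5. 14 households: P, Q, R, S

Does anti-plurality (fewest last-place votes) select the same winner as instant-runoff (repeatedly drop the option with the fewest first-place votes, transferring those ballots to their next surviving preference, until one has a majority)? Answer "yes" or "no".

no

Anti-plurality — last-place votes: R 25, P 0, Q 58, S 33. Winner: P.
Instant-runoff — R1 R 58, P 39, Q 19, S 0 (S out); R2 R 58, P 39, Q 19 (Q out); R3 R 77, P 39 (R winner). Winner: R.
The two methods disagree.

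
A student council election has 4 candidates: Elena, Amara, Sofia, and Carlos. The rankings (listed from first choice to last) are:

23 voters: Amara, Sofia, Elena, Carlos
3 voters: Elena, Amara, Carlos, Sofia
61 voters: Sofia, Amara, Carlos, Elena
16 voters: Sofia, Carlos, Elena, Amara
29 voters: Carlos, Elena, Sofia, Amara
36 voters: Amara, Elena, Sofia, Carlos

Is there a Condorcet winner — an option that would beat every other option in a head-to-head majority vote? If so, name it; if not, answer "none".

Sofia

Sofia vs Elena: 100–68 for Sofia.
Sofia vs Amara: 106–62 for Sofia.
Sofia vs Carlos: 136–32 for Sofia.
Sofia beats every other option head-to-head.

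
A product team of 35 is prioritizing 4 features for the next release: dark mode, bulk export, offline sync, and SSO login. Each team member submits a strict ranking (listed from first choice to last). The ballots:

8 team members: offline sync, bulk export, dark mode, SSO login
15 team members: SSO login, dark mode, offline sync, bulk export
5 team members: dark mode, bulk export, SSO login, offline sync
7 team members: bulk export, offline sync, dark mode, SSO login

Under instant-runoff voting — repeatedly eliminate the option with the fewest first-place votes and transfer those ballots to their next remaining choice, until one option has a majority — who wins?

Round 1: dark mode 5, bulk export 7, offline sync 8, SSO login 15. Eliminate dark mode.
Round 2: bulk export 12, offline sync 8, SSO login 15. Eliminate offline sync.
Round 3: bulk export 20, SSO login 15. Bulk export has a majority.

bulk export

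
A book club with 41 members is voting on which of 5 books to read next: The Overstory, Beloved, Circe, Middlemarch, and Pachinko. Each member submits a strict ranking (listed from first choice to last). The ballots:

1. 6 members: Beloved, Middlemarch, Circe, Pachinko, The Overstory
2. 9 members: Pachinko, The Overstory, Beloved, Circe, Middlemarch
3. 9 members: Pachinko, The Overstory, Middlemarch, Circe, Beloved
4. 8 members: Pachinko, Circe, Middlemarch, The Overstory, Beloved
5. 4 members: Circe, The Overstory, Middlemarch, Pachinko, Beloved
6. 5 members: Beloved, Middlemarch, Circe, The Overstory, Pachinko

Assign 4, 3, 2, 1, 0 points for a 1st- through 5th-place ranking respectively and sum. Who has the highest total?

The Overstory: 6·0 + 9·3 + 9·3 + 8·1 + 4·3 + 5·1 = 79
Beloved: 6·4 + 9·2 + 9·0 + 8·0 + 4·0 + 5·4 = 62
Circe: 6·2 + 9·1 + 9·1 + 8·3 + 4·4 + 5·2 = 80
Middlemarch: 6·3 + 9·0 + 9·2 + 8·2 + 4·2 + 5·3 = 75
Pachinko: 6·1 + 9·4 + 9·4 + 8·4 + 4·1 + 5·0 = 114
Pachinko has the highest Borda score (114).

Pachinko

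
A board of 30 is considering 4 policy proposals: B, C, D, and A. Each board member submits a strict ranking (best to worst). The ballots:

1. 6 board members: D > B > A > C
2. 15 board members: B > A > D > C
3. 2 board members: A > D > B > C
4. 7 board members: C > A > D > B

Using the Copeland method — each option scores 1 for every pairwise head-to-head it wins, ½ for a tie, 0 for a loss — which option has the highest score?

B: beats C and A; ties D → score 2.5.
C: loses to B, D, and A → score 0.
D: beats C; ties B; loses to A → score 1.5.
A: beats C and D; loses to B → score 2.
B has the best pairwise record.

B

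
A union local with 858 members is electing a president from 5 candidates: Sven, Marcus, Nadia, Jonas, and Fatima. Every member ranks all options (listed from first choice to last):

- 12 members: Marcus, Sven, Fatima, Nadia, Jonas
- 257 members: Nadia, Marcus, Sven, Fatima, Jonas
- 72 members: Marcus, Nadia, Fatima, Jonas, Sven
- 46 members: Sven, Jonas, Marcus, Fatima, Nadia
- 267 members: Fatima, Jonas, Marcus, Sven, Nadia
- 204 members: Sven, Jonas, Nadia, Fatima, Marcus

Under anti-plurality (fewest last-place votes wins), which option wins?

Last-place votes: Sven 72, Marcus 204, Nadia 313, Jonas 269, Fatima 0.
Fatima is ranked last by the fewest voters, so Fatima wins.

Fatima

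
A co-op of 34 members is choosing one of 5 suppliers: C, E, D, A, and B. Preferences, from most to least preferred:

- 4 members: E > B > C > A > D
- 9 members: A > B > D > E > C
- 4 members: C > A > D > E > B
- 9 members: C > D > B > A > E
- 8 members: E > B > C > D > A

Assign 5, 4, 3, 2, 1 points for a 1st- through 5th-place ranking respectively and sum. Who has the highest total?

C: 4·3 + 9·1 + 4·5 + 9·5 + 8·3 = 110
E: 4·5 + 9·2 + 4·2 + 9·1 + 8·5 = 95
D: 4·1 + 9·3 + 4·3 + 9·4 + 8·2 = 95
A: 4·2 + 9·5 + 4·4 + 9·2 + 8·1 = 95
B: 4·4 + 9·4 + 4·1 + 9·3 + 8·4 = 115
B has the highest Borda score (115).

B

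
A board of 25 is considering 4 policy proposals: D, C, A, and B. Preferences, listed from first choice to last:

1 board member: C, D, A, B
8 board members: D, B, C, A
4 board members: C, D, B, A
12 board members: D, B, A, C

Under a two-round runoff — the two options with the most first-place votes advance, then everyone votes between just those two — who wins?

Round 1 first-place votes: D 20, C 5, A 0, B 0.
D and C advance.
Runoff: D is preferred to C by 20 voters; C by 5.
D wins the runoff.

D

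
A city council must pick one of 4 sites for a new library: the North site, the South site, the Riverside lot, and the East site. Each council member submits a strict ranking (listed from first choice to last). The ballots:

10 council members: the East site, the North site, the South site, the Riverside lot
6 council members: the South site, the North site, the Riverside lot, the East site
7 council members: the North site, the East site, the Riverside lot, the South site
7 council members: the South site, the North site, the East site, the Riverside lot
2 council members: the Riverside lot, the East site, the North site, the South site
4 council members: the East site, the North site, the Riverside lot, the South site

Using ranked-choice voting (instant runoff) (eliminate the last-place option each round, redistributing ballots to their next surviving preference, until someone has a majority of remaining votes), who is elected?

Round 1: the North site 7, the South site 13, the Riverside lot 2, the East site 14. Eliminate the Riverside lot.
Round 2: the North site 7, the South site 13, the East site 16. Eliminate the North site.
Round 3: the South site 13, the East site 23. The East site has a majority.

the East site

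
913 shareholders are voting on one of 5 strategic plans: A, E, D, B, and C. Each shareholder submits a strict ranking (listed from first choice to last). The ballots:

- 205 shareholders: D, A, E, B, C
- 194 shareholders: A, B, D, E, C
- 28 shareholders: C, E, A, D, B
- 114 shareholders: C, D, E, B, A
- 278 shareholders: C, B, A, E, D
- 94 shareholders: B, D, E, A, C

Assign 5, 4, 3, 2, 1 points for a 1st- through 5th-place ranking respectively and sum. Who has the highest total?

B

A: 205·4 + 194·5 + 28·3 + 114·1 + 278·3 + 94·2 = 3010
E: 205·3 + 194·2 + 28·4 + 114·3 + 278·2 + 94·3 = 2295
D: 205·5 + 194·3 + 28·2 + 114·4 + 278·1 + 94·4 = 2773
B: 205·2 + 194·4 + 28·1 + 114·2 + 278·4 + 94·5 = 3024
C: 205·1 + 194·1 + 28·5 + 114·5 + 278·5 + 94·1 = 2593
B has the highest Borda score (3024).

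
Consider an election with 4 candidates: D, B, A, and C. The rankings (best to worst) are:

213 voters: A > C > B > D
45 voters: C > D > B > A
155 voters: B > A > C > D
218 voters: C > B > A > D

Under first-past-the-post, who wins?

First-place votes: D 0, B 155, A 213, C 263.
C has the most first-place votes.

C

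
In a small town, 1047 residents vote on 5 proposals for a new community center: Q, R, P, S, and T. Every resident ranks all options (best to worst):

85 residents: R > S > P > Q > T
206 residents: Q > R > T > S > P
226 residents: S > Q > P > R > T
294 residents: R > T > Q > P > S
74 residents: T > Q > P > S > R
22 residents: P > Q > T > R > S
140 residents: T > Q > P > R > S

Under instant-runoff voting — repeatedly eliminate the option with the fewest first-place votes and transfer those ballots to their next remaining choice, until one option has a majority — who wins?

Round 1: Q 206, R 379, P 22, S 226, T 214. Eliminate P.
Round 2: Q 228, R 379, S 226, T 214. Eliminate T.
Round 3: Q 442, R 379, S 226. Eliminate S.
Round 4: Q 668, R 379. Q has a majority.

Q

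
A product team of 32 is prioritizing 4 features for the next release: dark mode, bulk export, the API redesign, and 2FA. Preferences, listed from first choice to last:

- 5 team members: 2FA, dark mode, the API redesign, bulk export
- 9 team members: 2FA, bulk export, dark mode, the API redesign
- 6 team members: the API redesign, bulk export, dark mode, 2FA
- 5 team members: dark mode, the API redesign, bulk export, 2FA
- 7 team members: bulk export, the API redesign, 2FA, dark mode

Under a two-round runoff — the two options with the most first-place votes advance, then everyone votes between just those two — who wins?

bulk export

Round 1 first-place votes: dark mode 5, bulk export 7, the API redesign 6, 2FA 14.
2FA and bulk export advance.
Runoff: 2FA is preferred to bulk export by 14 voters; bulk export by 18.
bulk export wins the runoff.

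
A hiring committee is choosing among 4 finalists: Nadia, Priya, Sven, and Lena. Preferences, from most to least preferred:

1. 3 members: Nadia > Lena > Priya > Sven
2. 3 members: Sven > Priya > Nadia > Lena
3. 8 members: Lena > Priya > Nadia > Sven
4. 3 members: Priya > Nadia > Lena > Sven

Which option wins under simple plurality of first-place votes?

First-place votes: Nadia 3, Priya 3, Sven 3, Lena 8.
Lena has the most first-place votes.

Lena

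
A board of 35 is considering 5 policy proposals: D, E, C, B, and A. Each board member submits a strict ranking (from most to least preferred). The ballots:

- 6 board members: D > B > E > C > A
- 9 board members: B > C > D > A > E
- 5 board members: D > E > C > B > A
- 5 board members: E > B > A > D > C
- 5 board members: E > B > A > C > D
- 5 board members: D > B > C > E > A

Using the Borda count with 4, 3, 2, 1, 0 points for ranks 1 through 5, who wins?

B

D: 6·4 + 9·2 + 5·4 + 5·1 + 5·0 + 5·4 = 87
E: 6·2 + 9·0 + 5·3 + 5·4 + 5·4 + 5·1 = 72
C: 6·1 + 9·3 + 5·2 + 5·0 + 5·1 + 5·2 = 58
B: 6·3 + 9·4 + 5·1 + 5·3 + 5·3 + 5·3 = 104
A: 6·0 + 9·1 + 5·0 + 5·2 + 5·2 + 5·0 = 29
B has the highest Borda score (104).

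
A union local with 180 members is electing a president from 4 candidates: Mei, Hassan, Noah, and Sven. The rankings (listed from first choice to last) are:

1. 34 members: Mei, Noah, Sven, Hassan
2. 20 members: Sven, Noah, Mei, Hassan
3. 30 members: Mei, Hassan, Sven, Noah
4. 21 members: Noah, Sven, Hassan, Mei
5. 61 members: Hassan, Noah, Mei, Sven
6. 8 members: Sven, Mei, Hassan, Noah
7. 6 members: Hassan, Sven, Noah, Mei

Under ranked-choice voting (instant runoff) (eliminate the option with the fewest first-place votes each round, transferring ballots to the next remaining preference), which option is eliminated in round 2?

Sven

Round 1: Mei 64, Hassan 67, Noah 21, Sven 28. Eliminate Noah.
Round 2: Mei 64, Hassan 67, Sven 49. Eliminate Sven.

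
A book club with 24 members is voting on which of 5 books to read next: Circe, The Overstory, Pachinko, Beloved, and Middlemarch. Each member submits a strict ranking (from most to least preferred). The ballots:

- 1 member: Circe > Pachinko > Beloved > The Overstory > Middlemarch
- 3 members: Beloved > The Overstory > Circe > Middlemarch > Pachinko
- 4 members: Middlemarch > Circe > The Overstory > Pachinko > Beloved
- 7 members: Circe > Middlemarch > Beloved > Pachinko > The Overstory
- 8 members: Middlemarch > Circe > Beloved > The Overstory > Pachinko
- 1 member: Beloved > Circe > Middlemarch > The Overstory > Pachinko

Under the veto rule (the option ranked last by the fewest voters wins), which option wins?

Circe

Last-place votes: Circe 0, The Overstory 7, Pachinko 12, Beloved 4, Middlemarch 1.
Circe is ranked last by the fewest voters, so Circe wins.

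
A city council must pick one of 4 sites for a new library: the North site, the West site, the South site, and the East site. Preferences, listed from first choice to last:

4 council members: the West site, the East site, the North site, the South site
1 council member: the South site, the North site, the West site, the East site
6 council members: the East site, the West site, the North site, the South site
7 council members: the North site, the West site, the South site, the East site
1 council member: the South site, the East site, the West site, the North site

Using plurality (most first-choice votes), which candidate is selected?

the North site

First-place votes: the North site 7, the West site 4, the South site 2, the East site 6.
the North site has the most first-place votes.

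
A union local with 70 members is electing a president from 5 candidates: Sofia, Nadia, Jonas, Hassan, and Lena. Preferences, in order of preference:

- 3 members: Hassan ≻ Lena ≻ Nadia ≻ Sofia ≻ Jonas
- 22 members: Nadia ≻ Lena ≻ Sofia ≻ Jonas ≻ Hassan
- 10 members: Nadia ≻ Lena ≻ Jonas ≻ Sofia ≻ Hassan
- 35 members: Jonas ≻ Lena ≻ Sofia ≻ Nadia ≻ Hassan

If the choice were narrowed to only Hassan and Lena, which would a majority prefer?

Voters preferring Hassan to Lena: 3; preferring Lena to Hassan: 67.
Lena wins the head-to-head.

Lena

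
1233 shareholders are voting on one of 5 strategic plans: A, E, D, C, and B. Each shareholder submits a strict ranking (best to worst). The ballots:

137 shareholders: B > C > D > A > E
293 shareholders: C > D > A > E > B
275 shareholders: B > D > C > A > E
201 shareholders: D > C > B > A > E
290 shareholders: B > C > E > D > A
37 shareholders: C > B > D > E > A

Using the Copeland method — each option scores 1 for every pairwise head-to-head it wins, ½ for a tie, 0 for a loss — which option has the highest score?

B

A: beats E; loses to D, C, and B → score 1.
E: loses to A, D, C, and B → score 0.
D: beats A and E; loses to C and B → score 2.
C: beats A, E, and D; loses to B → score 3.
B: beats A, E, D, and C → score 4.
B has the best pairwise record.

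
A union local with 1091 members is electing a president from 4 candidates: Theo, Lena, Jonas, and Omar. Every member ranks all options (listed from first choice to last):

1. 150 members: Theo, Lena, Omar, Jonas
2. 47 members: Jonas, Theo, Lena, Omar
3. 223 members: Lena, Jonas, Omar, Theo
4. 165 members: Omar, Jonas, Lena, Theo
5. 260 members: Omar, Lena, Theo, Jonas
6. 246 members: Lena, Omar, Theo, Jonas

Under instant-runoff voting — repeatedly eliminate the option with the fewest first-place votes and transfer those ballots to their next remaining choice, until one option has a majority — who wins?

Round 1: Theo 150, Lena 469, Jonas 47, Omar 425. Eliminate Jonas.
Round 2: Theo 197, Lena 469, Omar 425. Eliminate Theo.
Round 3: Lena 666, Omar 425. Lena has a majority.

Lena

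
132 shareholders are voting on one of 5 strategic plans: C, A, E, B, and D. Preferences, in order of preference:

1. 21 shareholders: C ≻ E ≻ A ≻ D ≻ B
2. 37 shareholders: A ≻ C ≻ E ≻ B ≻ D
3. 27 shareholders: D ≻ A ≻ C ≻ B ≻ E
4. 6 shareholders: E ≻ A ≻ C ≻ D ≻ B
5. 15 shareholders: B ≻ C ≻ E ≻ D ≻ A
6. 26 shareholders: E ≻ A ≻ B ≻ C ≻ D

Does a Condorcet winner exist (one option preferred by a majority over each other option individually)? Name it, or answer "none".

Checking pairwise contests:
A beats C 96–36.
E beats A 68–64.
C beats E 100–32.
C beats B 91–41.
C beats D 105–27.
Every option loses at least one head-to-head, so there is no Condorcet winner.

none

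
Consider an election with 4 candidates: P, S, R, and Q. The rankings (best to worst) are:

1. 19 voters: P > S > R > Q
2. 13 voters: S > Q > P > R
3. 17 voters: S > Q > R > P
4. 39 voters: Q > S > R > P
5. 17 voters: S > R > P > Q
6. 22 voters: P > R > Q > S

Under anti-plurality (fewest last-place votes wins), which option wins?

R

Last-place votes: P 56, S 22, R 13, Q 36.
R is ranked last by the fewest voters, so R wins.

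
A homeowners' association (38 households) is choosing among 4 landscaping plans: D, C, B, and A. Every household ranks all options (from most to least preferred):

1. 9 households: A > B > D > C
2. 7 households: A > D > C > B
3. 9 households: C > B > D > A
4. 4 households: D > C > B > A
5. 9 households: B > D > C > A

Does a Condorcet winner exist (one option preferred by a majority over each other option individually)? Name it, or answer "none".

none

Checking pairwise contests:
B beats D 27–11.
D beats C 29–9.
C beats B 20–18.
D beats A 22–16.
Every option loses at least one head-to-head, so there is no Condorcet winner.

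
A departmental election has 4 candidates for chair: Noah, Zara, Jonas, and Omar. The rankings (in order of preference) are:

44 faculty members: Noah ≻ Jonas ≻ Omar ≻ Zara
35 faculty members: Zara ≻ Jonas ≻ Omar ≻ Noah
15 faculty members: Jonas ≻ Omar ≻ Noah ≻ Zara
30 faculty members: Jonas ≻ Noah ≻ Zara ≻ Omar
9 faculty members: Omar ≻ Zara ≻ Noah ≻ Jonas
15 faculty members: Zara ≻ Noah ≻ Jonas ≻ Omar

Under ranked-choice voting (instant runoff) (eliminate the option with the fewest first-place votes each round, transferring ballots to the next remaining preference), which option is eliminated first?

Omar

Round 1: Noah 44, Zara 50, Jonas 45, Omar 9. Eliminate Omar.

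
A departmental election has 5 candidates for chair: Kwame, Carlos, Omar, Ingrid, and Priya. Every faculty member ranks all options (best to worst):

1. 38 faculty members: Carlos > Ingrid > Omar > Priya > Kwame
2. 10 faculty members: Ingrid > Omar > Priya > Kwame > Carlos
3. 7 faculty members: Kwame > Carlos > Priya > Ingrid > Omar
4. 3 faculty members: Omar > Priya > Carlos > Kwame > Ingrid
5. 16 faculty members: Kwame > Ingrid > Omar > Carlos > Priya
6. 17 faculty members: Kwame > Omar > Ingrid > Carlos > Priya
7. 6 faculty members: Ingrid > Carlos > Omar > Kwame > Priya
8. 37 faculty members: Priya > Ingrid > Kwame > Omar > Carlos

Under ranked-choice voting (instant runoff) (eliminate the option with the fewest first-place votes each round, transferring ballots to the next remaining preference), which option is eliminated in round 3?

Kwame

Round 1: Kwame 40, Carlos 38, Omar 3, Ingrid 16, Priya 37. Eliminate Omar.
Round 2: Kwame 40, Carlos 38, Ingrid 16, Priya 40. Eliminate Ingrid.
Round 3: Kwame 40, Carlos 44, Priya 50. Eliminate Kwame.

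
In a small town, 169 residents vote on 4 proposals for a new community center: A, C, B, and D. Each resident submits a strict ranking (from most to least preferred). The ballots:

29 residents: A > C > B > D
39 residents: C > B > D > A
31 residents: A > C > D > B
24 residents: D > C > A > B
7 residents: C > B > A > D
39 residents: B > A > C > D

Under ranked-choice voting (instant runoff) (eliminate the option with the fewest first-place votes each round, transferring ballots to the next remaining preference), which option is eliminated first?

Round 1: A 60, C 46, B 39, D 24. Eliminate D.

D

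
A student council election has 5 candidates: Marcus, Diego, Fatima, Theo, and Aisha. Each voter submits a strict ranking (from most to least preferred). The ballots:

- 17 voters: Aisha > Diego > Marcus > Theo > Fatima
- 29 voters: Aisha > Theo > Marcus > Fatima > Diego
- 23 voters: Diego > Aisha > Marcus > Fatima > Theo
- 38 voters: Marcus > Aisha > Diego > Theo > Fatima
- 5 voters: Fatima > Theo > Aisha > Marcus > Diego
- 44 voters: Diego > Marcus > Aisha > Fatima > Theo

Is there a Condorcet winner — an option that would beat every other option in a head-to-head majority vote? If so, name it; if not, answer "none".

Checking pairwise contests:
Diego beats Marcus 84–72.
Aisha beats Diego 89–67.
Marcus beats Fatima 151–5.
Marcus beats Theo 122–34.
Marcus beats Aisha 82–74.
Every option loses at least one head-to-head, so there is no Condorcet winner.

none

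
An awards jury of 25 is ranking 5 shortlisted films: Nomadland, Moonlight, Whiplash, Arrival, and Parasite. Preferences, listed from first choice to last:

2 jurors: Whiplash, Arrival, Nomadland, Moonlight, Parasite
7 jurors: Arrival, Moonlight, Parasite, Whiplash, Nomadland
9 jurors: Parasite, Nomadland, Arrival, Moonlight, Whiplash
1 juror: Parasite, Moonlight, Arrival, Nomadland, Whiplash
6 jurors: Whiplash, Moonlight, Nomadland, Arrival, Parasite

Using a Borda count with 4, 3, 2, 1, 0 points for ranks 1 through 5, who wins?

Nomadland: 2·2 + 7·0 + 9·3 + 1·1 + 6·2 = 44
Moonlight: 2·1 + 7·3 + 9·1 + 1·3 + 6·3 = 53
Whiplash: 2·4 + 7·1 + 9·0 + 1·0 + 6·4 = 39
Arrival: 2·3 + 7·4 + 9·2 + 1·2 + 6·1 = 60
Parasite: 2·0 + 7·2 + 9·4 + 1·4 + 6·0 = 54
Arrival has the highest Borda score (60).

Arrival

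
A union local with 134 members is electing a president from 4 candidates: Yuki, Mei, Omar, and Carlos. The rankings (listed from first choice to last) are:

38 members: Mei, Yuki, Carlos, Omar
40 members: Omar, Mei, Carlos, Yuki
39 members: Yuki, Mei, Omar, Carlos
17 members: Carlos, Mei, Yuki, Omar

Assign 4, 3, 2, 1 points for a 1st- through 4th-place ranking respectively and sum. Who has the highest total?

Mei

Yuki: 38·3 + 40·1 + 39·4 + 17·2 = 344
Mei: 38·4 + 40·3 + 39·3 + 17·3 = 440
Omar: 38·1 + 40·4 + 39·2 + 17·1 = 293
Carlos: 38·2 + 40·2 + 39·1 + 17·4 = 263
Mei has the highest Borda score (440).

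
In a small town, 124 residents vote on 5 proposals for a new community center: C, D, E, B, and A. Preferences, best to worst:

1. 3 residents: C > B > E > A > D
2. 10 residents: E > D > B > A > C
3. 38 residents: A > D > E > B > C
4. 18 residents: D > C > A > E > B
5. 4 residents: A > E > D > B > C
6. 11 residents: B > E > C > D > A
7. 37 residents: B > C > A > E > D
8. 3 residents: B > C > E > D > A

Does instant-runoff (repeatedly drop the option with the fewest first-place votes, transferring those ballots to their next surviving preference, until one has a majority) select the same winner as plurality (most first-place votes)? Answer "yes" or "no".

yes

Instant-runoff — R1 C 3, D 18, E 10, B 51, A 42 (C out); R2 D 18, E 10, B 54, A 42 (E out); R3 D 28, B 54, A 42 (D out); R4 B 64, A 60 (B winner). Winner: B.
Plurality — first-place votes: C 3, D 18, E 10, B 51, A 42. Winner: B.
The two methods agree.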